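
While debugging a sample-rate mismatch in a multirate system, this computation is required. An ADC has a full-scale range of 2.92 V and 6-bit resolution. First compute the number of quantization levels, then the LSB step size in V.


Step 1 — number of quantization levels:
L = 2^N = 2^6 = 64

Step 2 — LSB step size:
delta = Vfs / L
      = 2.92 / 64
      = 0.045625 V

Levels = 64; step size = 0.045625 V


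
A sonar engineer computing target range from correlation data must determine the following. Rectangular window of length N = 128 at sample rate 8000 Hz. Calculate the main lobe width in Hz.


Main lobe width for a rectangular window:
Width = 2 * fs / N
      = 2 * 8000 / 128
      = 16000 / 128
      = 125.0 Hz

125.0 Hz


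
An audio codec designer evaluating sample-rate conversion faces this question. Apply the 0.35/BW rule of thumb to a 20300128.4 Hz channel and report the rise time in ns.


Rise time from bandwidth relationship:
tr = 0.35 / BW
   = 0.35 / 20300128.4
   = 1.724127026e-08 s
   = 17.2413 ns

17.2413 ns


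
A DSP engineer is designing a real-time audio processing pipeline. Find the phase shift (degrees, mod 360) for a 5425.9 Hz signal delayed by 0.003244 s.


Phase shift from frequency and time delay:
phi = 360 * f * t_delay
    = 360 * 5425.9 * 0.003244
    = 6336.58 degrees
    mod 360 = 216.58 degrees

216.58 degrees


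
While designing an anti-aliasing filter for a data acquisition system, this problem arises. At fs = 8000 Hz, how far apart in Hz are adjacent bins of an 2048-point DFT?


DFT frequency resolution:
df = fs / N
   = 8000 / 2048
   = 3.9062 Hz

3.9062 Hz


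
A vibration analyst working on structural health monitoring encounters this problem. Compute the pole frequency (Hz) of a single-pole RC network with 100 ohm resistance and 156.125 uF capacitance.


Cutoff frequency of a first-order RC filter:
fc = 1 / (2 * pi * R * C)
C = 156.125 uF = 0.000156125 F
fc = 1 / (2 * pi * 100 * 0.000156125)
   = 1 / 0.098096230608341
   = 10.194072 Hz

10.194072 Hz


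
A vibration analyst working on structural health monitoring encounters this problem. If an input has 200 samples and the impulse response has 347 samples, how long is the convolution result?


Linear convolution output length:
L = N + M - 1
  = 200 + 347 - 1
  = 546 samples

546


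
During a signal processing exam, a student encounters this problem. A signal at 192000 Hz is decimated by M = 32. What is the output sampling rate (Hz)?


Decimation reduces the sample rate:
fs_out = fs_in / M
       = 192000 / 32
       = 6000.0 Hz

6000.0 Hz


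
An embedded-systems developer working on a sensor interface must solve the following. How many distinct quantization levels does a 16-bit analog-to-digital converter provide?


Number of quantization levels = 2^N
= 2^16
= 65536

65536


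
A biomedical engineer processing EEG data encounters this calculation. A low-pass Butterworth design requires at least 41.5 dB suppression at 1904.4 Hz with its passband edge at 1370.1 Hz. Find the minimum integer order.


Butterworth filter order formula:
n = log10(10^(A/10) - 1) / (2 * log10(f_stop/f_pass))
10^(41.5/10) - 1 = 14124.3754
f_stop/f_pass = 1904.4 / 1370.1 = 1.39
n = 14.5098 -> ceil = 15

15


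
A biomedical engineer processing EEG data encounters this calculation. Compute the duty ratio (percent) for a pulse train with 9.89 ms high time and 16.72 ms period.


Duty cycle as a percentage:
DC = (t_on / T) * 100
   = (9.89 / 16.72) * 100
   = 0.591507 * 100
   = 59.15 %

59.15 %


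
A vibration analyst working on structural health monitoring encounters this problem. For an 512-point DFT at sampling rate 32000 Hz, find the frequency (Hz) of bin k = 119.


Frequency of DFT bin k:
f_k = k * fs / N
    = 119 * 32000 / 512
    = 3808000 / 512
    = 7437.5 Hz

7437.5 Hz


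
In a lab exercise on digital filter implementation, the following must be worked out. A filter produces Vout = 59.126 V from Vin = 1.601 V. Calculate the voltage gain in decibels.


Voltage gain in dB:
G = 20 * log10(Vout / Vin)
  = 20 * log10(59.126 / 1.601)
  = 20 * log10(36.930668)
  = 20 * 1.567387
  = 31.35 dB

31.35 dB


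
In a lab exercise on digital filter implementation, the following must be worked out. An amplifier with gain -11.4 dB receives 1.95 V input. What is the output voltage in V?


Output voltage from dB gain:
V_out = V_in * 10^(gain_dB / 20)
      = 1.95 * 10^(-11.4 / 20)
      = 1.95 * 0.269153
      = 0.5248 V

0.5248 V


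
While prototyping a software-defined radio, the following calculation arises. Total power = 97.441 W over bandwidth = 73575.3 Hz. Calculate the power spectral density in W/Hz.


Power spectral density:
PSD = P / BW
    = 97.441 / 73575.3
    = 0.00132437 W/Hz

0.00132437 W/Hz


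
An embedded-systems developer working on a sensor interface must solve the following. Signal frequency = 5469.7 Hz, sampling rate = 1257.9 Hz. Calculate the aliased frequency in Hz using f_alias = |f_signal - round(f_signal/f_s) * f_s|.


Compute the nearest integer multiple of fs to the signal:
n = round(5469.7 / 1257.9) = 4
f_alias = |5469.7 - 4 * 1257.9|
        = |5469.7 - 5031.6|
        = 438.1 Hz

438.1


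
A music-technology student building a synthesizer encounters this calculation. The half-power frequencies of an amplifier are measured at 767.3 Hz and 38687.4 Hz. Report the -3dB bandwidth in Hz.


Bandwidth is the difference of -3dB frequencies:
BW = f_high - f_low
   = 38687.4 - 767.3
   = 37920.1 Hz

37920.1 Hz


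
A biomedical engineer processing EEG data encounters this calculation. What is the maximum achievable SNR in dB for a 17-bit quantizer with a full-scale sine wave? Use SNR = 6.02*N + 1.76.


Theoretical SNR for a full-scale sinusoid:
SNR = 6.02 * N + 1.76
    = 6.02 * 17 + 1.76
    = 102.34 + 1.76
    = 104.1 dB

104.1 dB


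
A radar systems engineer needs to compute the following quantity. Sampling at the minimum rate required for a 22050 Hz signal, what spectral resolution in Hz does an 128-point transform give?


Step 1 — Nyquist sampling rate:
fs = 2 * fmax = 2 * 22050 = 44100 Hz

Step 2 — DFT bin spacing:
df = fs / N = 44100 / 128 = 344.5312 Hz

344.5312 Hz


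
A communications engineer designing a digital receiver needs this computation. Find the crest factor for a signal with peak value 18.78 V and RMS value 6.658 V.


Crest factor is the ratio of peak to RMS:
CF = V_peak / V_rms
   = 18.78 / 6.658
   = 2.8207

2.8207


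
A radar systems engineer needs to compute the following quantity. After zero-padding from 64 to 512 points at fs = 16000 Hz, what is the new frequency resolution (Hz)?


Frequency resolution after zero-padding:
N_padded = 64 * 8 = 512
df = fs / N_padded
   = 16000 / 512
   = 31.25 Hz

31.25 Hz


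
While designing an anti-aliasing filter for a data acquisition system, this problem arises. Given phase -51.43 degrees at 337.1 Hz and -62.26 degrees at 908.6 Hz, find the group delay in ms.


Group delay from phase difference:
tau = -d(phi)/d(omega)
d(phi) = -10.83 deg = -0.189019 rad
d(omega) = 2*pi*(908.6 - 337.1) = 3590.8404 rad/s
tau = -(-0.189019) / 3590.8404
    = 0.0526 ms

0.0526 ms


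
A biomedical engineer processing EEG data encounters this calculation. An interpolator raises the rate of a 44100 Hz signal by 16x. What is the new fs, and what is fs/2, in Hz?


Step 1 — output sample rate after interpolation by L:
fs_out = L * fs_in = 16 * 44100 = 705600 Hz

Step 2 — Nyquist frequency of the output stream:
f_Nyq = fs_out / 2 = 705600 / 2 = 352800.0 Hz

fs_out = 705600 Hz; f_Nyquist = 352800.0 Hz


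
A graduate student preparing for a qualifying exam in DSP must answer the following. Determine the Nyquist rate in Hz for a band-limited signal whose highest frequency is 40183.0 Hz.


The Nyquist rate is twice the maximum frequency component.
fs_min = 2 * fmax
      = 2 * 40183.0
      = 80366.0 Hz

80366.0


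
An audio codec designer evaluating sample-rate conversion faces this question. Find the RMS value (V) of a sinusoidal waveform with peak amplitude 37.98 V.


RMS voltage for a sinusoidal waveform:
V_rms = V_peak / sqrt(2)
      = 37.98 / 1.414214
      = 26.856 V

26.856 V


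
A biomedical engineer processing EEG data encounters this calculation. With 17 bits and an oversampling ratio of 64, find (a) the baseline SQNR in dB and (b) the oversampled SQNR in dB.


Step 1 — baseline SQNR at Nyquist:
SQNR_base = 6.02*N + 1.76
          = 6.02*17 + 1.76
          = 104.1 dB

Step 2 — oversampling processing gain:
G = 10*log10(OSR) = 10*log10(64) = 18.06 dB

Step 3 — total:
SQNR_total = 104.1 + 18.06 = 122.16 dB

Base SQNR = 104.1 dB; oversampled SQNR = 122.16 dB


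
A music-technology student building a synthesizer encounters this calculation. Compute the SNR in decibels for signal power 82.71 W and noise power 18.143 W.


SNR in decibels:
SNR = 10 * log10(Ps / Pn)
    = 10 * log10(82.71 / 18.143)
    = 10 * log10(4.5588)
    = 10 * 0.6588
    = 6.59 dB

6.59 dB


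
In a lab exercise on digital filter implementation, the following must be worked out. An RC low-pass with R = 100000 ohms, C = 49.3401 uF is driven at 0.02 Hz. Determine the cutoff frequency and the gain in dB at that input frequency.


Step 1 — cutoff frequency:
fc = 1 / (2*pi*R*C)
C = 49.3401 uF = 4.93401e-05 F
fc = 1 / (2*pi*100000*4.93401e-05)
   = 0.0322567 Hz

Step 2 — magnitude at f = 0.02 Hz:
|H(f)| = 1 / sqrt(1 + (f/fc)^2)
f/fc = 0.02 / 0.0322567 = 0.620026
|H| = 1 / sqrt(1 + 0.384432) = 0.8498929
|H|_dB = 20*log10(0.8498929) = -1.41 dB

fc = 0.0322567 Hz; |H(0.02 Hz)| = -1.41 dB


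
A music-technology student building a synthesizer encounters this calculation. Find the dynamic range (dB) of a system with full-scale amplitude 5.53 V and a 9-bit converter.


Dynamic range from full-scale to LSB:
V_min = V_max / 2^bits = 5.53 / 2^9
DR = 20 * log10(V_max / V_min)
   = 20 * log10(2^9)
   = 20 * 9 * log10(2)
   = 54.19 dB

54.19 dB


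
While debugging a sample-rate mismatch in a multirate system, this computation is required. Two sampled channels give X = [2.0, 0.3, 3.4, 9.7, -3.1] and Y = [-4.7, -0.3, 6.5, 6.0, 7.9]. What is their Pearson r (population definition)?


Pearson correlation coefficient (population):
r = cov(X,Y) / (std(X) * std(Y))
Mean X = 2.46, Mean Y = 3.08
Cov(X,Y) = 1.6872
Std(X) = 4.221185, Std(Y) = 4.804331
r = 0.0832

0.0832


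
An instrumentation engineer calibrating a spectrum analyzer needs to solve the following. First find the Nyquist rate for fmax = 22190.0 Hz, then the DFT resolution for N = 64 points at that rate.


Step 1 — Nyquist sampling rate:
fs = 2 * fmax = 2 * 22190.0 = 44380.0 Hz

Step 2 — DFT bin spacing:
df = fs / N = 44380.0 / 64 = 693.4375 Hz

693.4375 Hz


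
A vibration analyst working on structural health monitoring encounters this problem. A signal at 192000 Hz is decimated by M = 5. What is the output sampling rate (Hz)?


Decimation reduces the sample rate:
fs_out = fs_in / M
       = 192000 / 5
       = 38400.0 Hz

38400.0 Hz


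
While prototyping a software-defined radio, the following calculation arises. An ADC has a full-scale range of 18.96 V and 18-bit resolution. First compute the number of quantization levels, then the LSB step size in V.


Step 1 — number of quantization levels:
L = 2^N = 2^18 = 262144

Step 2 — LSB step size:
delta = Vfs / L
      = 18.96 / 262144
      = 7.233e-05 V

Levels = 262144; step size = 7.233e-05 V


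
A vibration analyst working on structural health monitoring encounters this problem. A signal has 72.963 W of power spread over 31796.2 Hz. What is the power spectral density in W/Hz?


Power spectral density:
PSD = P / BW
    = 72.963 / 31796.2
    = 0.00229471 W/Hz

0.00229471 W/Hz


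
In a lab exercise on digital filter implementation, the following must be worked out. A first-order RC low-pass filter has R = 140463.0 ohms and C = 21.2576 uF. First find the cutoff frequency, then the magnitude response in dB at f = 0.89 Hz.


Step 1 — cutoff frequency:
fc = 1 / (2*pi*R*C)
C = 21.2576 uF = 2.12576e-05 F
fc = 1 / (2*pi*140463.0*2.12576e-05)
   = 0.0533021 Hz

Step 2 — magnitude at f = 0.89 Hz:
|H(f)| = 1 / sqrt(1 + (f/fc)^2)
f/fc = 0.89 / 0.0533021 = 16.697278
|H| = 1 / sqrt(1 + 278.799093) = 0.0597829
|H|_dB = 20*log10(0.0597829) = -24.47 dB

fc = 0.0533021 Hz; |H(0.89 Hz)| = -24.47 dB


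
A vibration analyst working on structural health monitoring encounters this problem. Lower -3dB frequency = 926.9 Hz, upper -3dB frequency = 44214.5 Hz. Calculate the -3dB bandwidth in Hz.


Bandwidth is the difference of -3dB frequencies:
BW = f_high - f_low
   = 44214.5 - 926.9
   = 43287.6 Hz

43287.6 Hz


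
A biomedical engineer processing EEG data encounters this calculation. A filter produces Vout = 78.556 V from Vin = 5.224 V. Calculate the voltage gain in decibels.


Voltage gain in dB:
G = 20 * log10(Vout / Vin)
  = 20 * log10(78.556 / 5.224)
  = 20 * log10(15.037519)
  = 20 * 1.177176
  = 23.54 dB

23.54 dB


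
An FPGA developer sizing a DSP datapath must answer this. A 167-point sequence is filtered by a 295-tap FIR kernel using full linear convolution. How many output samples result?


Linear convolution output length:
L = N + M - 1
  = 167 + 295 - 1
  = 461 samples

461


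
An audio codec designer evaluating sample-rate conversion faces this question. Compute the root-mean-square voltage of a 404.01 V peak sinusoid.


RMS voltage for a sinusoidal waveform:
V_rms = V_peak / sqrt(2)
      = 404.01 / 1.414214
      = 285.678 V

285.678 V


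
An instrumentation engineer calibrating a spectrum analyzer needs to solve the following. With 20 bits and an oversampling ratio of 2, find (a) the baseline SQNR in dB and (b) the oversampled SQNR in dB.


Step 1 — baseline SQNR at Nyquist:
SQNR_base = 6.02*N + 1.76
          = 6.02*20 + 1.76
          = 122.16 dB

Step 2 — oversampling processing gain:
G = 10*log10(OSR) = 10*log10(2) = 3.01 dB

Step 3 — total:
SQNR_total = 122.16 + 3.01 = 125.17 dB

Base SQNR = 122.16 dB; oversampled SQNR = 125.17 dB


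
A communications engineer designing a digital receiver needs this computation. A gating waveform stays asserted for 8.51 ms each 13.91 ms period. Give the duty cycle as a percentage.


Duty cycle as a percentage:
DC = (t_on / T) * 100
   = (8.51 / 13.91) * 100
   = 0.61179 * 100
   = 61.18 %

61.18 %


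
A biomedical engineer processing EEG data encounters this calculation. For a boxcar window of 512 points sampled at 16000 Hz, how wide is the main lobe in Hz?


Main lobe width for a rectangular window:
Width = 2 * fs / N
      = 2 * 16000 / 512
      = 32000 / 512
      = 62.5 Hz

62.5 Hz


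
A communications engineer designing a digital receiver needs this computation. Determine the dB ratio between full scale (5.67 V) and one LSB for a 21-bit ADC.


Dynamic range from full-scale to LSB:
V_min = V_max / 2^bits = 5.67 / 2^21
DR = 20 * log10(V_max / V_min)
   = 20 * log10(2^21)
   = 20 * 21 * log10(2)
   = 126.43 dB

126.43 dB


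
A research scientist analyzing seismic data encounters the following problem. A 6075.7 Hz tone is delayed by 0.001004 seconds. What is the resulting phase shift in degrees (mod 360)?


Phase shift from frequency and time delay:
phi = 360 * f * t_delay
    = 360 * 6075.7 * 0.001004
    = 2196.0 degrees
    mod 360 = 36.0 degrees

36.0 degrees


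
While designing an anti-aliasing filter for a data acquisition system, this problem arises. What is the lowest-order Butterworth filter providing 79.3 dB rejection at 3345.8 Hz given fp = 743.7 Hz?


Butterworth filter order formula:
n = log10(10^(A/10) - 1) / (2 * log10(f_stop/f_pass))
10^(79.3/10) - 1 = 85113802.8202
f_stop/f_pass = 3345.8 / 743.7 = 4.4989
n = 6.071 -> ceil = 7

7


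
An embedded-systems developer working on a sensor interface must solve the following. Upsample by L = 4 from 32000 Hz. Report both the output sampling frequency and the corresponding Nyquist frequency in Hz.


Step 1 — output sample rate after interpolation by L:
fs_out = L * fs_in = 4 * 32000 = 128000 Hz

Step 2 — Nyquist frequency of the output stream:
f_Nyq = fs_out / 2 = 128000 / 2 = 64000.0 Hz

fs_out = 128000 Hz; f_Nyquist = 64000.0 Hz


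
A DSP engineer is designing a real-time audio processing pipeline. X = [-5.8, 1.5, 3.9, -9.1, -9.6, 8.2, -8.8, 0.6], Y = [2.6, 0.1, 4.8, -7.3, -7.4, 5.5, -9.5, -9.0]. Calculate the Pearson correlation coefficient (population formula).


Pearson correlation coefficient (population):
r = cov(X,Y) / (std(X) * std(Y))
Mean X = -2.3875, Mean Y = -2.525
Cov(X,Y) = 27.041562
Std(X) = 6.378761, Std(Y) = 6.003697
r = 0.7061

0.7061


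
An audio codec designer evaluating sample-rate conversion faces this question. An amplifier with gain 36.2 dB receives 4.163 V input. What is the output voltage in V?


Output voltage from dB gain:
V_out = V_in * 10^(gain_dB / 20)
      = 4.163 * 10^(36.2 / 20)
      = 4.163 * 64.565423
      = 268.7859 V

268.7859 V


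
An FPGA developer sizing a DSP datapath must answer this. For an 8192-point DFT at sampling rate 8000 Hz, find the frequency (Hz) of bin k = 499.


Frequency of DFT bin k:
f_k = k * fs / N
    = 499 * 8000 / 8192
    = 3992000 / 8192
    = 487.305 Hz

487.305 Hz


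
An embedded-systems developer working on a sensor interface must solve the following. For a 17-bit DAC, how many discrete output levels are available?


Number of quantization levels = 2^N
= 2^17
= 131072

131072


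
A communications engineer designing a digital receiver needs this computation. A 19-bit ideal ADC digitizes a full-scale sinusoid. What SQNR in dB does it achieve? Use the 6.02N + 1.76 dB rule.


Theoretical SNR for a full-scale sinusoid:
SNR = 6.02 * N + 1.76
    = 6.02 * 19 + 1.76
    = 114.38 + 1.76
    = 116.14 dB

116.14 dB


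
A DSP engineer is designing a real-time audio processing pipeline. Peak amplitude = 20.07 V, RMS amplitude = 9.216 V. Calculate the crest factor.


Crest factor is the ratio of peak to RMS:
CF = V_peak / V_rms
   = 20.07 / 9.216
   = 2.1777

2.1777


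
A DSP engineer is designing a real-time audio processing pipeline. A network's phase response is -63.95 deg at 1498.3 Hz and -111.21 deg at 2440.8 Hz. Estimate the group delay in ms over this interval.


Group delay from phase difference:
tau = -d(phi)/d(omega)
d(phi) = -47.26 deg = -0.824843 rad
d(omega) = 2*pi*(2440.8 - 1498.3) = 5921.9022 rad/s
tau = -(-0.824843) / 5921.9022
    = 0.1393 ms

0.1393 ms


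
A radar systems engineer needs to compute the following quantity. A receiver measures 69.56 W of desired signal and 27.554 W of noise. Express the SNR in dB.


SNR in decibels:
SNR = 10 * log10(Ps / Pn)
    = 10 * log10(69.56 / 27.554)
    = 10 * log10(2.5245)
    = 10 * 0.4022
    = 4.02 dB

4.02 dB


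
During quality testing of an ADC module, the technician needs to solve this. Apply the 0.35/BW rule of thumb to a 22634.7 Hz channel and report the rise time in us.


Rise time from bandwidth relationship:
tr = 0.35 / BW
   = 0.35 / 22634.7
   = 1.546298383e-05 s
   = 15.463 us

15.463 us


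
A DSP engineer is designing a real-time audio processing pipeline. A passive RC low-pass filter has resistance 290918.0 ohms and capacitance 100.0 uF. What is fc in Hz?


Cutoff frequency of a first-order RC filter:
fc = 1 / (2 * pi * R * C)
C = 100.0 uF = 0.0001 F
fc = 1 / (2 * pi * 290918.0 * 0.0001)
   = 1 / 182.78917031941
   = 0.005471 Hz

0.005471 Hz


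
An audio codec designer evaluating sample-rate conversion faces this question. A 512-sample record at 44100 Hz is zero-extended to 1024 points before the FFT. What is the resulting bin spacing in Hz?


Frequency resolution after zero-padding:
N_padded = 512 * 2 = 1024
df = fs / N_padded
   = 44100 / 1024
   = 43.0664 Hz

43.0664 Hz


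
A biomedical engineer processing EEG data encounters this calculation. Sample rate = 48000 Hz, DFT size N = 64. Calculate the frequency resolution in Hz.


DFT frequency resolution:
df = fs / N
   = 48000 / 64
   = 750.0 Hz

750.0 Hz


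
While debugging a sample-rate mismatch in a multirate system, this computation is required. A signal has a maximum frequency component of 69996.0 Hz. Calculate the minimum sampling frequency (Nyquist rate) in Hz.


The Nyquist rate is twice the maximum frequency component.
fs_min = 2 * fmax
      = 2 * 69996.0
      = 139992.0 Hz

139992.0


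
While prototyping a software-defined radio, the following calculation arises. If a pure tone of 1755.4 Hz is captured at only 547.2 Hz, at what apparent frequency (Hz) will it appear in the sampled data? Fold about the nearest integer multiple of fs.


Compute the nearest integer multiple of fs to the signal:
n = round(1755.4 / 547.2) = 3
f_alias = |1755.4 - 3 * 547.2|
        = |1755.4 - 1641.6|
        = 113.8 Hz

113.8


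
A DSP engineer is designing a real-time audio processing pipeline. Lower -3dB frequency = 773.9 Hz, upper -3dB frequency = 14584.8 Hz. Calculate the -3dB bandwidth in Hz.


Bandwidth is the difference of -3dB frequencies:
BW = f_high - f_low
   = 14584.8 - 773.9
   = 13810.9 Hz

13810.9 Hz


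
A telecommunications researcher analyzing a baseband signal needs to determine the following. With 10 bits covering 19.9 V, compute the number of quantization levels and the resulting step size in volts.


Step 1 — number of quantization levels:
L = 2^N = 2^10 = 1024

Step 2 — LSB step size:
delta = Vfs / L
      = 19.9 / 1024
      = 0.01943359 V

Levels = 1024; step size = 0.01943359 V


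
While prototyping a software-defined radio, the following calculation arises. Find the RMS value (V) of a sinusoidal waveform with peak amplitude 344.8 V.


RMS voltage for a sinusoidal waveform:
V_rms = V_peak / sqrt(2)
      = 344.8 / 1.414214
      = 243.81 V

243.81 V


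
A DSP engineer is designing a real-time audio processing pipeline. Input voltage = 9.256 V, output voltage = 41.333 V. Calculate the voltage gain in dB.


Voltage gain in dB:
G = 20 * log10(Vout / Vin)
  = 20 * log10(41.333 / 9.256)
  = 20 * log10(4.465536)
  = 20 * 0.649874
  = 13.0 dB

13.0 dB


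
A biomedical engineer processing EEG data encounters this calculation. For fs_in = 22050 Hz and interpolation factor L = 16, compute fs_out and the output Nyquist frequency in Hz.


Step 1 — output sample rate after interpolation by L:
fs_out = L * fs_in = 16 * 22050 = 352800 Hz

Step 2 — Nyquist frequency of the output stream:
f_Nyq = fs_out / 2 = 352800 / 2 = 176400.0 Hz

fs_out = 352800 Hz; f_Nyquist = 176400.0 Hz


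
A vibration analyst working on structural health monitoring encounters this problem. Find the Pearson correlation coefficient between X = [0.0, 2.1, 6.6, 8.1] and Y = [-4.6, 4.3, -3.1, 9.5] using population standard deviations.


Pearson correlation coefficient (population):
r = cov(X,Y) / (std(X) * std(Y))
Mean X = 4.2, Mean Y = 1.525
Cov(X,Y) = 9.975
Std(X) = 3.279482, Std(Y) = 5.705425
r = 0.5331

0.5331


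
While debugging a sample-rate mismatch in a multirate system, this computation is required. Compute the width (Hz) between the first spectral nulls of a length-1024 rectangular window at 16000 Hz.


Main lobe width for a rectangular window:
Width = 2 * fs / N
      = 2 * 16000 / 1024
      = 32000 / 1024
      = 31.25 Hz

31.25 Hz


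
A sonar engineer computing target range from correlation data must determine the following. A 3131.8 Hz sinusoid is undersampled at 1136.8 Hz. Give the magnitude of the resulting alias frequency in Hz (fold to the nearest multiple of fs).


Compute the nearest integer multiple of fs to the signal:
n = round(3131.8 / 1136.8) = 3
f_alias = |3131.8 - 3 * 1136.8|
        = |3131.8 - 3410.4|
        = 278.6 Hz

278.6


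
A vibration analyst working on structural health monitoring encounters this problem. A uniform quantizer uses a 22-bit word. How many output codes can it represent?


Number of quantization levels = 2^N
= 2^22
= 4194304

4194304


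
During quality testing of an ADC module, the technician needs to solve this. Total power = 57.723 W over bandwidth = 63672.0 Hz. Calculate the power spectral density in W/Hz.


Power spectral density:
PSD = P / BW
    = 57.723 / 63672.0
    = 0.00090657 W/Hz

0.00090657 W/Hz


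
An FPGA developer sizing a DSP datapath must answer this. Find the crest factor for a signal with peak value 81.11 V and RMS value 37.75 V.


Crest factor is the ratio of peak to RMS:
CF = V_peak / V_rms
   = 81.11 / 37.75
   = 2.1486

2.1486


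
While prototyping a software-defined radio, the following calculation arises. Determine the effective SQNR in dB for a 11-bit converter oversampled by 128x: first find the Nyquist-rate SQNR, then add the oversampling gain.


Step 1 — baseline SQNR at Nyquist:
SQNR_base = 6.02*N + 1.76
          = 6.02*11 + 1.76
          = 67.98 dB

Step 2 — oversampling processing gain:
G = 10*log10(OSR) = 10*log10(128) = 21.07 dB

Step 3 — total:
SQNR_total = 67.98 + 21.07 = 89.05 dB

Base SQNR = 67.98 dB; oversampled SQNR = 89.05 dB


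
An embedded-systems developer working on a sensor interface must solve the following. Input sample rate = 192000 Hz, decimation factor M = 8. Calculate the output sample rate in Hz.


Decimation reduces the sample rate:
fs_out = fs_in / M
       = 192000 / 8
       = 24000.0 Hz

24000.0 Hz


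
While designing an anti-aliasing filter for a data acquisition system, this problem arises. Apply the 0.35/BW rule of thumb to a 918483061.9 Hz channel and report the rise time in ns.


Rise time from bandwidth relationship:
tr = 0.35 / BW
   = 0.35 / 918483061.9
   = 3.810630969e-10 s
   = 0.3811 ns

0.3811 ns


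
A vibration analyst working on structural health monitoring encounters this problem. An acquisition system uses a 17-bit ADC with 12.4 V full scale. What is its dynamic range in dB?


Dynamic range from full-scale to LSB:
V_min = V_max / 2^bits = 12.4 / 2^17
DR = 20 * log10(V_max / V_min)
   = 20 * log10(2^17)
   = 20 * 17 * log10(2)
   = 102.35 dB

102.35 dB


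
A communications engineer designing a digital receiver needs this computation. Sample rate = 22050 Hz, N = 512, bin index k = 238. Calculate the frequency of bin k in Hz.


Frequency of DFT bin k:
f_k = k * fs / N
    = 238 * 22050 / 512
    = 5247900 / 512
    = 10249.805 Hz

10249.805 Hz


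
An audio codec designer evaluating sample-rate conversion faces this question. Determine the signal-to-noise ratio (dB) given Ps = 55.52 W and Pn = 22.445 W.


SNR in decibels:
SNR = 10 * log10(Ps / Pn)
    = 10 * log10(55.52 / 22.445)
    = 10 * log10(2.4736)
    = 10 * 0.3933
    = 3.93 dB

3.93 dB


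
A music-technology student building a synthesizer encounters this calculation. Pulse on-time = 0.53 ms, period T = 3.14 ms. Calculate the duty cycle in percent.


Duty cycle as a percentage:
DC = (t_on / T) * 100
   = (0.53 / 3.14) * 100
   = 0.16879 * 100
   = 16.88 %

16.88 %


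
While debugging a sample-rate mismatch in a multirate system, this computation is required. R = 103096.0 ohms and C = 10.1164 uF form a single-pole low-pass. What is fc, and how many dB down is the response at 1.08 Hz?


Step 1 — cutoff frequency:
fc = 1 / (2*pi*R*C)
C = 10.1164 uF = 1.01164e-05 F
fc = 1 / (2*pi*103096.0*1.01164e-05)
   = 0.152599 Hz

Step 2 — magnitude at f = 1.08 Hz:
|H(f)| = 1 / sqrt(1 + (f/fc)^2)
f/fc = 1.08 / 0.152599 = 7.077373
|H| = 1 / sqrt(1 + 50.089209) = 0.1399057
|H|_dB = 20*log10(0.1399057) = -17.08 dB

fc = 0.152599 Hz; |H(1.08 Hz)| = -17.08 dB


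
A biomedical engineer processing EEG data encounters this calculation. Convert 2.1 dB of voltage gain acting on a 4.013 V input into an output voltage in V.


Output voltage from dB gain:
V_out = V_in * 10^(gain_dB / 20)
      = 4.013 * 10^(2.1 / 20)
      = 4.013 * 1.273503
      = 5.1106 V

5.1106 V


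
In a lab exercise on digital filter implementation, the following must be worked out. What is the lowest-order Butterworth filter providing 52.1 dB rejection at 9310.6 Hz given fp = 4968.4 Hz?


Butterworth filter order formula:
n = log10(10^(A/10) - 1) / (2 * log10(f_stop/f_pass))
10^(52.1/10) - 1 = 162180.0097
f_stop/f_pass = 9310.6 / 4968.4 = 1.874
n = 9.5505 -> ceil = 10

10


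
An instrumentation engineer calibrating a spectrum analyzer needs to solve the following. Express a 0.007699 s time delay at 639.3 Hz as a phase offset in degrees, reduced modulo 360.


Phase shift from frequency and time delay:
phi = 360 * f * t_delay
    = 360 * 639.3 * 0.007699
    = 1771.91 degrees
    mod 360 = 331.91 degrees

331.91 degrees


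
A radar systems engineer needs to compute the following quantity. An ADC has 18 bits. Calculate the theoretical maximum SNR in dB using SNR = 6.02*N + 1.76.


Theoretical SNR for a full-scale sinusoid:
SNR = 6.02 * N + 1.76
    = 6.02 * 18 + 1.76
    = 108.36 + 1.76
    = 110.12 dB

110.12 dB


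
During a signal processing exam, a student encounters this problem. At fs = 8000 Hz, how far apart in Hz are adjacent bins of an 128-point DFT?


DFT frequency resolution:
df = fs / N
   = 8000 / 128
   = 62.5 Hz

62.5 Hz


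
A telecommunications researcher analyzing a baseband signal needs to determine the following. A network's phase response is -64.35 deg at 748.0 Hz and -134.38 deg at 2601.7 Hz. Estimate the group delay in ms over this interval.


Group delay from phase difference:
tau = -d(phi)/d(omega)
d(phi) = -70.03 deg = -1.222254 rad
d(omega) = 2*pi*(2601.7 - 748.0) = 11647.1406 rad/s
tau = -(-1.222254) / 11647.1406
    = 0.1049 ms

0.1049 ms


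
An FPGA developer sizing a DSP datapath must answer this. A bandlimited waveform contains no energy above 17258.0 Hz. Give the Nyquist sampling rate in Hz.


The Nyquist rate is twice the maximum frequency component.
fs_min = 2 * fmax
      = 2 * 17258.0
      = 34516.0 Hz

34516.0


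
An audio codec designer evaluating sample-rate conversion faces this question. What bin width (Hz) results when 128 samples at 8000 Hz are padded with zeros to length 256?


Frequency resolution after zero-padding:
N_padded = 128 * 2 = 256
df = fs / N_padded
   = 8000 / 256
   = 31.25 Hz

31.25 Hz


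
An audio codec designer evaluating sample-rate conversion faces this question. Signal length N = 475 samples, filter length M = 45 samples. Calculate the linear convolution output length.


Linear convolution output length:
L = N + M - 1
  = 475 + 45 - 1
  = 519 samples

519


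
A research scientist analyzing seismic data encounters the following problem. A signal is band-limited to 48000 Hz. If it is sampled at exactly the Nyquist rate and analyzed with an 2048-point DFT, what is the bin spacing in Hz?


Step 1 — Nyquist sampling rate:
fs = 2 * fmax = 2 * 48000 = 96000 Hz

Step 2 — DFT bin spacing:
df = fs / N = 96000 / 2048 = 46.875 Hz

46.875 Hz


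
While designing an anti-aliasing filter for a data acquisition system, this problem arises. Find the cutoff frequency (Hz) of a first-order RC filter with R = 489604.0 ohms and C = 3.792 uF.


Cutoff frequency of a first-order RC filter:
fc = 1 / (2 * pi * R * C)
C = 3.792 uF = 3.792e-06 F
fc = 1 / (2 * pi * 489604.0 * 3.792e-06)
   = 1 / 11.665225923445
   = 0.085725 Hz

0.085725 Hz


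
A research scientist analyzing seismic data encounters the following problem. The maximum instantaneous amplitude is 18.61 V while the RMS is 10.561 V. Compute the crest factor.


Crest factor is the ratio of peak to RMS:
CF = V_peak / V_rms
   = 18.61 / 10.561
   = 1.7621

1.7621


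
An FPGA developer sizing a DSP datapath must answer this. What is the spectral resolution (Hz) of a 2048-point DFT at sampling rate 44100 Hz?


DFT frequency resolution:
df = fs / N
   = 44100 / 2048
   = 21.5332 Hz

21.5332 Hz


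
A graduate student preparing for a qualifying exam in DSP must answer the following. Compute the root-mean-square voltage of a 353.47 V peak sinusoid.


RMS voltage for a sinusoidal waveform:
V_rms = V_peak / sqrt(2)
      = 353.47 / 1.414214
      = 249.941 V

249.941 V


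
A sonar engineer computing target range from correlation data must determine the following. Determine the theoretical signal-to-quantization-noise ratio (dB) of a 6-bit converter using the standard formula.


Theoretical SNR for a full-scale sinusoid:
SNR = 6.02 * N + 1.76
    = 6.02 * 6 + 1.76
    = 36.12 + 1.76
    = 37.88 dB

37.88 dB


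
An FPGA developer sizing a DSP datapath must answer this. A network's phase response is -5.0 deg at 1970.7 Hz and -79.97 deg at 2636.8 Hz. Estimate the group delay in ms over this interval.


Group delay from phase difference:
tau = -d(phi)/d(omega)
d(phi) = -74.97 deg = -1.308473 rad
d(omega) = 2*pi*(2636.8 - 1970.7) = 4185.2297 rad/s
tau = -(-1.308473) / 4185.2297
    = 0.3126 ms

0.3126 ms


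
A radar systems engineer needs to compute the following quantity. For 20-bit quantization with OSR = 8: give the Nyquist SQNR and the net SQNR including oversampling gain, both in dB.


Step 1 — baseline SQNR at Nyquist:
SQNR_base = 6.02*N + 1.76
          = 6.02*20 + 1.76
          = 122.16 dB

Step 2 — oversampling processing gain:
G = 10*log10(OSR) = 10*log10(8) = 9.03 dB

Step 3 — total:
SQNR_total = 122.16 + 9.03 = 131.19 dB

Base SQNR = 122.16 dB; oversampled SQNR = 131.19 dB


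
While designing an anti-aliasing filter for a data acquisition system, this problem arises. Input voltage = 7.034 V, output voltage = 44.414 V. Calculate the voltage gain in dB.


Voltage gain in dB:
G = 20 * log10(Vout / Vin)
  = 20 * log10(44.414 / 7.034)
  = 20 * log10(6.314188)
  = 20 * 0.800318
  = 16.01 dB

16.01 dB


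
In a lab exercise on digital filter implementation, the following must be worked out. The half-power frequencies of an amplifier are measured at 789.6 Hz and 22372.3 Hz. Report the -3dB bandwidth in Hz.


Bandwidth is the difference of -3dB frequencies:
BW = f_high - f_low
   = 22372.3 - 789.6
   = 21582.7 Hz

21582.7 Hz


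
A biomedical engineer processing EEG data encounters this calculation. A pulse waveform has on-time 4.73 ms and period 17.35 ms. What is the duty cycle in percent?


Duty cycle as a percentage:
DC = (t_on / T) * 100
   = (4.73 / 17.35) * 100
   = 0.272622 * 100
   = 27.26 %

27.26 %


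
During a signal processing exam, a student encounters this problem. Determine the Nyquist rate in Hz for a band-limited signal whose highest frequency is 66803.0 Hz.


The Nyquist rate is twice the maximum frequency component.
fs_min = 2 * fmax
      = 2 * 66803.0
      = 133606.0 Hz

133606.0


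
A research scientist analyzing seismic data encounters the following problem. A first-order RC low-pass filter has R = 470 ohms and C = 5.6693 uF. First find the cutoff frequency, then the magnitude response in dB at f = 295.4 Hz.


Step 1 — cutoff frequency:
fc = 1 / (2*pi*R*C)
C = 5.6693 uF = 5.6693e-06 F
fc = 1 / (2*pi*470*5.6693e-06)
   = 59.73 Hz

Step 2 — magnitude at f = 295.4 Hz:
|H(f)| = 1 / sqrt(1 + (f/fc)^2)
f/fc = 295.4 / 59.73 = 4.945588
|H| = 1 / sqrt(1 + 24.458841) = 0.1981895
|H|_dB = 20*log10(0.1981895) = -14.06 dB

fc = 59.73 Hz; |H(295.4 Hz)| = -14.06 dB


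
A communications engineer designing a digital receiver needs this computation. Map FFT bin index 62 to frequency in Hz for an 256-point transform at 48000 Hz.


Frequency of DFT bin k:
f_k = k * fs / N
    = 62 * 48000 / 256
    = 2976000 / 256
    = 11625.0 Hz

11625.0 Hz


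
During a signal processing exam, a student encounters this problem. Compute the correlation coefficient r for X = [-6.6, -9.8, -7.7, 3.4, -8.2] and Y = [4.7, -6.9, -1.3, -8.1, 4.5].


Pearson correlation coefficient (population):
r = cov(X,Y) / (std(X) * std(Y))
Mean X = -5.78, Mean Y = -1.42
Cov(X,Y) = -11.7736
Std(X) = 4.704211, Std(Y) = 5.425274
r = -0.4613

-0.4613


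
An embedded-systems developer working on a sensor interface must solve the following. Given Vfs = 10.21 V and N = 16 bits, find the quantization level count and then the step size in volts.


Step 1 — number of quantization levels:
L = 2^N = 2^16 = 65536

Step 2 — LSB step size:
delta = Vfs / L
      = 10.21 / 65536
      = 0.00015579 V

Levels = 65536; step size = 0.00015579 V


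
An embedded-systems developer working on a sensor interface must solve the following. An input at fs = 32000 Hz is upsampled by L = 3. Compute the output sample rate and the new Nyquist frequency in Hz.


Step 1 — output sample rate after interpolation by L:
fs_out = L * fs_in = 3 * 32000 = 96000 Hz

Step 2 — Nyquist frequency of the output stream:
f_Nyq = fs_out / 2 = 96000 / 2 = 48000.0 Hz

fs_out = 96000 Hz; f_Nyquist = 48000.0 Hz


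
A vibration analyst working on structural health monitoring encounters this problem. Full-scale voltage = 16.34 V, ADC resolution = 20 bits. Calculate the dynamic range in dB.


Dynamic range from full-scale to LSB:
V_min = V_max / 2^bits = 16.34 / 2^20
DR = 20 * log10(V_max / V_min)
   = 20 * log10(2^20)
   = 20 * 20 * log10(2)
   = 120.41 dB

120.41 dB


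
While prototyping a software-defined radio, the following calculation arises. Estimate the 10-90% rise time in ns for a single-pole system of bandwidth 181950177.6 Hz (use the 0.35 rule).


Rise time from bandwidth relationship:
tr = 0.35 / BW
   = 0.35 / 181950177.6
   = 1.923603508e-09 s
   = 1.9236 ns

1.9236 ns


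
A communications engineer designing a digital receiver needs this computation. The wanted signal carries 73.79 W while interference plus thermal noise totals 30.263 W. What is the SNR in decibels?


SNR in decibels:
SNR = 10 * log10(Ps / Pn)
    = 10 * log10(73.79 / 30.263)
    = 10 * log10(2.4383)
    = 10 * 0.3871
    = 3.87 dB

3.87 dB


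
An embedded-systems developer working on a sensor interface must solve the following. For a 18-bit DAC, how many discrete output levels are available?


Number of quantization levels = 2^N
= 2^18
= 262144

262144


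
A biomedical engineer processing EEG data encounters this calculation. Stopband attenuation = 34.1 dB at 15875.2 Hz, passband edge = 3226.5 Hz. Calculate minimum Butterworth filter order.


Butterworth filter order formula:
n = log10(10^(A/10) - 1) / (2 * log10(f_stop/f_pass))
10^(34.1/10) - 1 = 2569.3958
f_stop/f_pass = 15875.2 / 3226.5 = 4.9203
n = 2.4638 -> ceil = 3

3


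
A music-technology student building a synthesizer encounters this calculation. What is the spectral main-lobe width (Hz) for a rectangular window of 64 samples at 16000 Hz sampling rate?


Main lobe width for a rectangular window:
Width = 2 * fs / N
      = 2 * 16000 / 64
      = 32000 / 64
      = 500.0 Hz

500.0 Hz


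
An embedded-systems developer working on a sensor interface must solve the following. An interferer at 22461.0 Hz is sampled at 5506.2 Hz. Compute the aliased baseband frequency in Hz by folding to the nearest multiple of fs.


Compute the nearest integer multiple of fs to the signal:
n = round(22461.0 / 5506.2) = 4
f_alias = |22461.0 - 4 * 5506.2|
        = |22461.0 - 22024.8|
        = 436.2 Hz

436.2


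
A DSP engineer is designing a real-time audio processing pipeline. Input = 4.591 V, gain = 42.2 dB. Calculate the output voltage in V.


Output voltage from dB gain:
V_out = V_in * 10^(gain_dB / 20)
      = 4.591 * 10^(42.2 / 20)
      = 4.591 * 128.824955
      = 591.4354 V

591.4354 V


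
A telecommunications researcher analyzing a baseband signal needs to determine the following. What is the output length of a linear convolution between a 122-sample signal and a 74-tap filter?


Linear convolution output length:
L = N + M - 1
  = 122 + 74 - 1
  = 195 samples

195


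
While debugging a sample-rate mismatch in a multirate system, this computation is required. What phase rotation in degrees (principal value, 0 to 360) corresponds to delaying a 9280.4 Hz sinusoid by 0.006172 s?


Phase shift from frequency and time delay:
phi = 360 * f * t_delay
    = 360 * 9280.4 * 0.006172
    = 20620.31 degrees
    mod 360 = 100.31 degrees

100.31 degrees
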